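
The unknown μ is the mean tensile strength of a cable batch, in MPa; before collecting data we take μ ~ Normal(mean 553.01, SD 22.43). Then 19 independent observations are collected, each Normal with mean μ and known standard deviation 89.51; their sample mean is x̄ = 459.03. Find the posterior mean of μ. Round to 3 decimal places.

Posterior mean ≈ 501.883

With known σ, the Normal prior is conjugate. Weight on the data is w = (n/σ²)/(n/σ² + 1/τ₀²) = 0.00237143/(0.00237143+0.00198766) = 0.54402.
Posterior mean = w·x̄ + (1−w)·μ₀ = 0.54402·459.03 + 0.45598·553.01 = 501.883.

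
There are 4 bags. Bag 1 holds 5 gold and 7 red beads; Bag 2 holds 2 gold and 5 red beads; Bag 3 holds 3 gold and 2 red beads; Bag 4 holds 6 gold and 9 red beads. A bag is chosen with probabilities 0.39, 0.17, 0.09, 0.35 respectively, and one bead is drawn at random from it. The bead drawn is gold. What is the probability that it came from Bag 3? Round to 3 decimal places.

Posterior probability ≈ 0.133

Tabulate prior·likelihood by source: [1] prior 0.39, lik 0.4167, product 0.1625; [2] prior 0.17, lik 0.2857, product 0.04857; [3] prior 0.09, lik 0.6, product 0.05400; [4] prior 0.35, lik 0.4, product 0.1400.
Normalizing constant = 0.40507; the posterior for Bag 3 is its product over the sum, 0.05400/0.40507 = 0.133.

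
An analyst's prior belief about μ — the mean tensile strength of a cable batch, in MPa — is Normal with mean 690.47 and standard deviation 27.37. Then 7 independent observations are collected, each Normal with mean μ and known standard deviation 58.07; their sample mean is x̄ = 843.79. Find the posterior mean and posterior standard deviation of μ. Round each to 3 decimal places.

Prior precision 1/τ₀² = 1/27.37² = 0.00133491; data precision n/σ² = 7/58.07² = 0.00207584.
Posterior precision = 0.00133491 + 0.00207584 = 0.00341075, giving posterior SD = 1/√0.00341075 = 17.123.
Posterior mean = (0.00133491·690.47 + 0.00207584·843.79) / 0.00341075 = 783.783.

Posterior mean ≈ 783.783; posterior SD ≈ 17.123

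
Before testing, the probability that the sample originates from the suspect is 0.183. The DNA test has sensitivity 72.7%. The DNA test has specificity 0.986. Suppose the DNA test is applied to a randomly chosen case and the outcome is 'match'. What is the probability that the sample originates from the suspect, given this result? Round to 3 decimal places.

Let H be the event that the sample originates from the suspect. P(H) = 0.183, so P(¬H) = 0.817. With E the 'match' result, P(E|H) = 0.727 and P(E|¬H) = 0.014.
P(E) = 0.727·0.183 + 0.014·0.817 = 0.13304 + 0.011438 = 0.14448.
By Bayes' theorem, P(H|E) = 0.13304 / 0.14448 = 0.921.

P(H | E) ≈ 0.921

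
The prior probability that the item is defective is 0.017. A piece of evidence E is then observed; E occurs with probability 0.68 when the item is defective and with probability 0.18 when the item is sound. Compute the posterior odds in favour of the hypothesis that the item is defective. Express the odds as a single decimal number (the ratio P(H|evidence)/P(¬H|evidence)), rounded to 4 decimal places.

Posterior odds ≈ 0.0653

Prior odds = 0.017/(1−0.017) = 0.017294.
Likelihood ratio for E = 0.68/0.18 = 3.7778.
Posterior odds = prior odds × LR = 0.065333.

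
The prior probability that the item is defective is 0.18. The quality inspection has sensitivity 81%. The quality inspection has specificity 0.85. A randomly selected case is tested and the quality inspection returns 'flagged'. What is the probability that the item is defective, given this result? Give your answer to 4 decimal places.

Let H be the event that the item is defective. P(H) = 0.18, so P(¬H) = 0.82. With E the 'flagged' result, P(E|H) = 0.81 and P(E|¬H) = 0.15.
P(E) = 0.81·0.18 + 0.15·0.82 = 0.14580 + 0.12300 = 0.26880.
By Bayes' theorem, P(H|E) = 0.14580 / 0.26880 = 0.5424.

P(H | E) ≈ 0.5424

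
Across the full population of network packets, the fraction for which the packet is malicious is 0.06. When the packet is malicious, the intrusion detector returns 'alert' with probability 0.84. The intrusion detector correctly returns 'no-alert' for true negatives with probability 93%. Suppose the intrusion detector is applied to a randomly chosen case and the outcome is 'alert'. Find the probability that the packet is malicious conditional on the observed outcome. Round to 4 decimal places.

P(H | E) ≈ 0.4337

Let H be the event that the packet is malicious. P(H) = 0.06, so P(¬H) = 0.94. With E the 'alert' result, P(E|H) = 0.84 and P(E|¬H) = 0.07.
P(E) = 0.84·0.06 + 0.07·0.94 = 0.050400 + 0.065800 = 0.11620.
By Bayes' theorem, P(H|E) = 0.050400 / 0.11620 = 0.4337.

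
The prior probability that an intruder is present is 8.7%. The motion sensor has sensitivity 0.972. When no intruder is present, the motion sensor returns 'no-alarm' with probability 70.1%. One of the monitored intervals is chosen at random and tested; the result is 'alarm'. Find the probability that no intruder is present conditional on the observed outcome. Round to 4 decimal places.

P(¬H | E) ≈ 0.7635

Write H for 'an intruder is present'. Prior odds H:¬H = 0.087/0.913 = 0.095290. For the 'alarm' outcome, the likelihood ratio is 0.972/0.299 = 3.2508.
Posterior odds = 0.095290 × 3.2508 = 0.30977, so P(H|E) = 0.30977/(1+0.30977) = 0.2365. Then P(¬H|E) = 1 − 0.2365 = 0.7635.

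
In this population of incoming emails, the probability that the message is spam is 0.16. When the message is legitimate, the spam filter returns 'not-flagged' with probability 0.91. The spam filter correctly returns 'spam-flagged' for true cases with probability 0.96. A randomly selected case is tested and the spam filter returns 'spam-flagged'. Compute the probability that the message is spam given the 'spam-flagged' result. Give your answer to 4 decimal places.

Write H for 'the message is spam'. Prior odds H:¬H = 0.16/0.84 = 0.19048. For the 'spam-flagged' outcome, the likelihood ratio is 0.96/0.09 = 10.667.
Posterior odds = 0.19048 × 10.667 = 2.0317, so P(H|E) = 2.0317/(1+2.0317) = 0.6702.

P(H | E) ≈ 0.6702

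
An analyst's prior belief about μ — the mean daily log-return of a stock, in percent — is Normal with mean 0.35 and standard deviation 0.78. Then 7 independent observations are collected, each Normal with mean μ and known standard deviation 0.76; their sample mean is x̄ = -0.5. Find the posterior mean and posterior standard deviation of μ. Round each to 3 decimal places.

Posterior mean ≈ -0.398; posterior SD ≈ 0.270

With known σ, the Normal prior is conjugate. Weight on the data is w = (n/σ²)/(n/σ² + 1/τ₀²) = 12.1191/(12.1191+1.64366) = 0.88057.
Posterior mean = w·x̄ + (1−w)·μ₀ = 0.88057·-0.5 + 0.11943·0.35 = -0.398. Posterior variance = 1/(12.1191+1.64366) = 0.0726598, so SD = 0.270.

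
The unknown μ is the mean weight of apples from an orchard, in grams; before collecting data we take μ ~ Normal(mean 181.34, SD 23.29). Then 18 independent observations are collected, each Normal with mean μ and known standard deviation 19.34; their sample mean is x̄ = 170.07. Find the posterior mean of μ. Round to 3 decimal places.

Prior precision 1/τ₀² = 1/23.29² = 0.00184358; data precision n/σ² = 18/19.34² = 0.0481238.
Posterior precision = 0.00184358 + 0.0481238 = 0.0499673.
Posterior mean = (0.00184358·181.34 + 0.0481238·170.07) / 0.0499673 = 170.486.

Posterior mean ≈ 170.486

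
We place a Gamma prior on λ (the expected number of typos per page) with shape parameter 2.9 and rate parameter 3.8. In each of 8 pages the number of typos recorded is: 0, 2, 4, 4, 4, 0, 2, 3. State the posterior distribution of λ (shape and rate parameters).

The Poisson likelihood adds the total count to the shape and the number of exposure periods to the rate. Here ∑xᵢ = 19 and n = 8, so shape 2.9→21.9 and rate 3.8→11.8.

Posterior: Gamma(shape=21.9, rate=11.8)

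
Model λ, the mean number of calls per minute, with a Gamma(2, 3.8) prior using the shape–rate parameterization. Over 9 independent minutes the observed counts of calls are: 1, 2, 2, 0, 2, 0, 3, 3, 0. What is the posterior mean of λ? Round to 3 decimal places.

Posterior mean ≈ 1.172

Total count ∑xᵢ = 13 over n = 9 minutes.
Gamma is conjugate to the Poisson likelihood: posterior is Gamma(shape = 2+13 = 15, rate = 3.8+9 = 12.8).
Posterior mean = shape/rate = 15/12.8 = 1.172.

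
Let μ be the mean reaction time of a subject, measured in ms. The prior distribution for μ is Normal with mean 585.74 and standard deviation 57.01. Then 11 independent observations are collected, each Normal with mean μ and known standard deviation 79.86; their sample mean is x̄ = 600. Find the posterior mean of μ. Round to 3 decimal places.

Posterior mean ≈ 597.841

With known σ, the Normal prior is conjugate. Weight on the data is w = (n/σ²)/(n/σ² + 1/τ₀²) = 0.00172478/(0.00172478+0.00030768) = 0.84862.
Posterior mean = w·x̄ + (1−w)·μ₀ = 0.84862·600 + 0.15138·585.74 = 597.841.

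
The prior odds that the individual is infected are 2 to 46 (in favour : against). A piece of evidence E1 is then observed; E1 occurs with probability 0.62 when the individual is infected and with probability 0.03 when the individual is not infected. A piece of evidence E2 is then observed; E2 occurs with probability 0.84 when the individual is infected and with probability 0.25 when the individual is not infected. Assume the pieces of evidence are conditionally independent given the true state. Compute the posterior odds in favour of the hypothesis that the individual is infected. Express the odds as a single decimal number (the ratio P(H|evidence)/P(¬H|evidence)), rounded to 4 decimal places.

Prior odds = 2/46 = 0.043478.
Likelihood ratio for E1 = 0.62/0.03 = 20.667.
Likelihood ratio for E2 = 0.84/0.25 = 3.3600.
Posterior odds = prior odds × LR₁ × LR₂ = 3.0191.

Posterior odds ≈ 3.0191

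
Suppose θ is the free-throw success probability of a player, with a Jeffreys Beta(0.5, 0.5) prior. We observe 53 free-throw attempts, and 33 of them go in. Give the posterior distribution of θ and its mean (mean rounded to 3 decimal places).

The binomial likelihood is conjugate to the Beta prior: with 33 successes and 20 failures, the posterior is Beta(0.5+33, 0.5+20) = Beta(33.5, 20.5).
E[θ | data] = 33.5/(33.5+20.5) = 0.620.

Posterior: Beta(33.5, 20.5); mean ≈ 0.620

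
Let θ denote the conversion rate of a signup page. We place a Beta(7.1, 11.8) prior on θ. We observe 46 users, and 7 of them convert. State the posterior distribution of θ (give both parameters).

Posterior: Beta(14.1, 50.8)

Observing 7 successes and 39 failures updates Beta(7.1, 11.8) by adding the success and failure counts to the two shape parameters: α = 7.1+7 = 14.1, β = 11.8+39 = 50.8.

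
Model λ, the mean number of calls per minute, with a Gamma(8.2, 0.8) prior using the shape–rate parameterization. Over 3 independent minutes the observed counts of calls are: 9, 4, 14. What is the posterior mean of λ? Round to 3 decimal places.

Total count ∑xᵢ = 27 over n = 3 minutes.
Gamma is conjugate to the Poisson likelihood: posterior is Gamma(shape = 8.2+27 = 35.2, rate = 0.8+3 = 3.8).
E[λ | data] = 35.2/3.8 = 9.263.

Posterior mean ≈ 9.263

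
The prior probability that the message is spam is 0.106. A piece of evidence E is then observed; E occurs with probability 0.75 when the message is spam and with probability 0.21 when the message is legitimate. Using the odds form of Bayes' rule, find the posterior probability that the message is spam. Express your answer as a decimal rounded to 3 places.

Prior odds = 0.106/(1−0.106) = 0.11857.
Likelihood ratio for E = 0.75/0.21 = 3.5714.
Posterior odds = prior odds × LR = 0.42346.
Posterior probability = odds/(1+odds) = 0.42346/1.4235 = 0.297.

Posterior probability ≈ 0.297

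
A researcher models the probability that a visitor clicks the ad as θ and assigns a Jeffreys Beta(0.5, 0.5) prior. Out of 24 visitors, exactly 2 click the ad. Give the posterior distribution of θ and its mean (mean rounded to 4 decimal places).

Observing 2 successes and 22 failures updates Beta(0.5, 0.5) by adding the success and failure counts to the two shape parameters: α = 0.5+2 = 2.5, β = 0.5+22 = 22.5.
Posterior mean = α/(α+β) = 2.5/25 = 0.1000.

Posterior: Beta(2.5, 22.5); mean ≈ 0.1000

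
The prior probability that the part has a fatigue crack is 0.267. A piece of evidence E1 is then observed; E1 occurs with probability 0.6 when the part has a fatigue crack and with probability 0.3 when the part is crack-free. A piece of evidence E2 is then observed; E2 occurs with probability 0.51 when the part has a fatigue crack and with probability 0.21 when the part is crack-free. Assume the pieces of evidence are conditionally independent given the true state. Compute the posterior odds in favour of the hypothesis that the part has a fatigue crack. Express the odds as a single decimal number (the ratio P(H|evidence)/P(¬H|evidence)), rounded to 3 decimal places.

Prior odds = 0.267/(1−0.267) = 0.36426. In log-odds, ln(0.36426) = -1.0099.
Add log likelihood ratios: ln(2.0000) + ln(2.4286) = 1.5805.
Posterior log-odds = 0.57055, so posterior odds = exp(0.57055) = 1.7692.

Posterior odds ≈ 1.769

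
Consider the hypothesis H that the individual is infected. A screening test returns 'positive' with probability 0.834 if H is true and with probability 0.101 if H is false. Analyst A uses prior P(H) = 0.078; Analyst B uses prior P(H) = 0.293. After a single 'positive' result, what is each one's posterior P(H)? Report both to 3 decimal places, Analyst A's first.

P('+'|H) = 0.834, P('+'|¬H) = 0.101.
Analyst A: numerator 0.834·0.078 = 0.065052; evidence = 0.065052+0.101·0.922 = 0.15817; posterior = 0.411.
Analyst B: numerator 0.834·0.293 = 0.24436; evidence = 0.24436+0.101·0.707 = 0.31577; posterior = 0.774.

Analyst A: 0.411; Analyst B: 0.774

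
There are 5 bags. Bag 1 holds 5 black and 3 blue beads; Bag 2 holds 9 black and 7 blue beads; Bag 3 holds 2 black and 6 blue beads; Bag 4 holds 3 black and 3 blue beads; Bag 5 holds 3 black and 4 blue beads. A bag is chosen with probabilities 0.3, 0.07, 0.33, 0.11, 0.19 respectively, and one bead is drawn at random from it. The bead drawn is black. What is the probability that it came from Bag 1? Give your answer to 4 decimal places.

Tabulate prior·likelihood by source: [1] prior 0.3, lik 0.625, product 0.1875; [2] prior 0.07, lik 0.5625, product 0.03938; [3] prior 0.33, lik 0.25, product 0.08250; [4] prior 0.11, lik 0.5, product 0.05500; [5] prior 0.19, lik 0.4286, product 0.08143.
Normalizing constant = 0.44580; the posterior for Bag 1 is its product over the sum, 0.1875/0.44580 = 0.4206.

Posterior probability ≈ 0.4206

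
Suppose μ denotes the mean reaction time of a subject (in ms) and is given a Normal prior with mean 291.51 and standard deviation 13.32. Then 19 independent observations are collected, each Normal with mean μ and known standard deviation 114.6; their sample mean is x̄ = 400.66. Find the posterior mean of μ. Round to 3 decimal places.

Posterior mean ≈ 313.804

Prior precision 1/τ₀² = 1/13.32² = 0.00563627; data precision n/σ² = 19/114.6² = 0.00144672.
Posterior precision = 0.00563627 + 0.00144672 = 0.00708299.
Posterior mean = (0.00563627·291.51 + 0.00144672·400.66) / 0.00708299 = 313.804.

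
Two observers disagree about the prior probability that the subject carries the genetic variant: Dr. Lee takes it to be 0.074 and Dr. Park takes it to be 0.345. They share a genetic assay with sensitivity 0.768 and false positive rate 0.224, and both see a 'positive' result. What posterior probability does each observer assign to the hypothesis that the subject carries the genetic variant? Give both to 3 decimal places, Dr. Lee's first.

Dr. Lee: 0.215; Dr. Park: 0.644

The likelihood ratio for a 'positive' result is 0.768/0.224 = 3.4286.
Dr. Lee: prior odds 0.074/0.926 = 0.079914; posterior odds 0.27399; posterior probability 0.215.
Dr. Park: prior odds 0.345/0.655 = 0.52672; posterior odds 1.8059; posterior probability 0.644.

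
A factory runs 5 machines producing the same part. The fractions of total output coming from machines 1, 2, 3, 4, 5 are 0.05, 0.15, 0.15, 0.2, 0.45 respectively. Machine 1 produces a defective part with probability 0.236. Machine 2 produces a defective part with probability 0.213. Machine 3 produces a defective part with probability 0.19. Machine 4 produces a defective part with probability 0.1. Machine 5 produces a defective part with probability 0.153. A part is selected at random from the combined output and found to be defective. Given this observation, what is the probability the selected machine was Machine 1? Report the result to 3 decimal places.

Tabulate prior·likelihood by source: [1] prior 0.05, lik 0.236, product 0.01180; [2] prior 0.15, lik 0.213, product 0.03195; [3] prior 0.15, lik 0.19, product 0.02850; [4] prior 0.2, lik 0.1, product 0.02000; [5] prior 0.45, lik 0.153, product 0.06885.
Normalizing constant = 0.16110; the posterior for Machine 1 is its product over the sum, 0.01180/0.16110 = 0.073.

Posterior probability ≈ 0.073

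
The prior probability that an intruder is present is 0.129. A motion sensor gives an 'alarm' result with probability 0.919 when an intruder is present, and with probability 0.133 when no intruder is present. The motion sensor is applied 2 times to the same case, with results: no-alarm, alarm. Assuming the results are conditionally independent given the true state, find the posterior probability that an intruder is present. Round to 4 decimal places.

Posterior P(H) ≈ 0.0873

Let H be the event that an intruder is present; start with P(H) = 0.129. P('alarm'|H) = 0.919, P('alarm'|¬H) = 0.133.
Update on result 1 ('no-alarm'): P(H) ← 0.081·0.1290 / (0.081·0.1290 + 0.867·0.8710) = 0.010449/0.76561 = 0.0136.
Update on result 2 ('alarm'): P(H) ← 0.919·0.0136 / (0.919·0.0136 + 0.133·0.9864) = 0.012543/0.14373 = 0.0873.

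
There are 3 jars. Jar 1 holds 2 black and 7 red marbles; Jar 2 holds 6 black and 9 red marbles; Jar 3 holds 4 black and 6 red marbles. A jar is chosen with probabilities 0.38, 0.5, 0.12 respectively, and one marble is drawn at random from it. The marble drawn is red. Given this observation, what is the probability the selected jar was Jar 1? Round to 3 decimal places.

Posterior probability ≈ 0.443

Tabulate prior·likelihood by source: [1] prior 0.38, lik 0.7778, product 0.2956; [2] prior 0.5, lik 0.6, product 0.3000; [3] prior 0.12, lik 0.6, product 0.07200.
Normalizing constant = 0.66756; the posterior for Jar 1 is its product over the sum, 0.2956/0.66756 = 0.443.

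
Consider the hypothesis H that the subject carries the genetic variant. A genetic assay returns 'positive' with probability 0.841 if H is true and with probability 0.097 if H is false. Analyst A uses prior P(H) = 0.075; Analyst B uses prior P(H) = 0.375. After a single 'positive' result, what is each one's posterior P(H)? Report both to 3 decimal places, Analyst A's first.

Analyst A: 0.413; Analyst B: 0.839

The likelihood ratio for a 'positive' result is 0.841/0.097 = 8.6701.
Analyst A: prior odds 0.075/0.925 = 0.081081; posterior odds 0.70298; posterior probability 0.413.
Analyst B: prior odds 0.375/0.625 = 0.60000; posterior odds 5.2021; posterior probability 0.839.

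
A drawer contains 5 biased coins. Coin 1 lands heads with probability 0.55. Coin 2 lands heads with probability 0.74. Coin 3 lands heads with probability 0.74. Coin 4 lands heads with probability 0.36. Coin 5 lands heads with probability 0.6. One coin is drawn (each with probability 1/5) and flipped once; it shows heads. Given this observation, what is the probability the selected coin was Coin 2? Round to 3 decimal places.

Posterior probability ≈ 0.247

P(heads|C1) = 0.55; P(heads|C2) = 0.74; P(heads|C3) = 0.74; P(heads|C4) = 0.36; P(heads|C5) = 0.6.
Prior × likelihood for each source: 0.2·0.55=0.1100, 0.2·0.74=0.1480, 0.2·0.74=0.1480, 0.2·0.36=0.07200, 0.2·0.6=0.1200. Summing gives P(heads) = 0.59800.
P(Coin 2 | heads) = 0.1480 / 0.59800 = 0.247.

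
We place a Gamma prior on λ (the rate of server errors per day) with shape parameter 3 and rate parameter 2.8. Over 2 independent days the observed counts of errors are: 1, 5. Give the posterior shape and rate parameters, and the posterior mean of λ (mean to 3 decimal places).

Posterior: Gamma(shape=9, rate=4.8); mean ≈ 1.875

The Poisson likelihood adds the total count to the shape and the number of exposure periods to the rate. Here ∑xᵢ = 6 and n = 2, so shape 3→9 and rate 2.8→4.8.
Posterior mean = shape/rate = 9/4.8 = 1.875.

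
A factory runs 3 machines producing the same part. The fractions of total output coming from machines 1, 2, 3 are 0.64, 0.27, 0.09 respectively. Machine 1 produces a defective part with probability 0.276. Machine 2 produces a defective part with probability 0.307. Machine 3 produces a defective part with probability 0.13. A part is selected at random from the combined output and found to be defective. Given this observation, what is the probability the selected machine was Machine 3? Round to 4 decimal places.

P(defective|M1) = 0.276; P(defective|M2) = 0.307; P(defective|M3) = 0.13.
Prior × likelihood for each source: 0.64·0.276=0.1766, 0.27·0.307=0.08289, 0.09·0.13=0.01170. Summing gives P(defective) = 0.27123.
P(Machine 3 | defective) = 0.01170 / 0.27123 = 0.0431.

Posterior probability ≈ 0.0431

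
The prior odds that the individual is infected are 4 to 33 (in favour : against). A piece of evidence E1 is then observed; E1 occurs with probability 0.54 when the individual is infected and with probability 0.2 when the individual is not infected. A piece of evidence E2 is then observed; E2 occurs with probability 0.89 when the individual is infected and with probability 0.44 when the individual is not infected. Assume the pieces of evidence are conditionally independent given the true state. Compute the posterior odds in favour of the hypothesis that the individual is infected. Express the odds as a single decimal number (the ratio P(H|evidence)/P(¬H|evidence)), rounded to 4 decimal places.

Posterior odds ≈ 0.6620

Prior odds = 4/33 = 0.12121.
Likelihood ratio for E1 = 0.54/0.2 = 2.7000.
Likelihood ratio for E2 = 0.89/0.44 = 2.0227.
Posterior odds = prior odds × LR₁ × LR₂ = 0.66198.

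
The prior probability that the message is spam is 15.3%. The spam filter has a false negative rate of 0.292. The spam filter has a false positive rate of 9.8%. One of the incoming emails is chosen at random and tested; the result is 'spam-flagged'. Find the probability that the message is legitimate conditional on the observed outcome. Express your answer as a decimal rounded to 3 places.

P(¬H | E) ≈ 0.434

Write H for 'the message is spam'. Prior odds H:¬H = 0.153/0.847 = 0.18064. For the 'spam-flagged' outcome, the likelihood ratio is 0.708/0.098 = 7.2245.
Posterior odds = 0.18064 × 7.2245 = 1.3050, so P(H|E) = 1.3050/(1+1.3050) = 0.566. Then P(¬H|E) = 1 − 0.566 = 0.434.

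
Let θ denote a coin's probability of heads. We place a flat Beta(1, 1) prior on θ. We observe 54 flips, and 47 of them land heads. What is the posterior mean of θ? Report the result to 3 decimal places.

Posterior mean ≈ 0.857

Observing 47 successes and 7 failures updates Beta(1, 1) by adding the success and failure counts to the two shape parameters: α = 1+47 = 48, β = 1+7 = 8.
E[θ | data] = 48/(48+8) = 0.857.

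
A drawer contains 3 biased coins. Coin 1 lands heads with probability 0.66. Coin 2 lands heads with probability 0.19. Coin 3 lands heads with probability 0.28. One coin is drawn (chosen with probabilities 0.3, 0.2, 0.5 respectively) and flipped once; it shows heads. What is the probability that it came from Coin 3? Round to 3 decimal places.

Posterior probability ≈ 0.372

P(heads|C1) = 0.66; P(heads|C2) = 0.19; P(heads|C3) = 0.28.
Prior × likelihood for each source: 0.3·0.66=0.1980, 0.2·0.19=0.03800, 0.5·0.28=0.1400. Summing gives P(heads) = 0.37600.
P(Coin 3 | heads) = 0.1400 / 0.37600 = 0.372.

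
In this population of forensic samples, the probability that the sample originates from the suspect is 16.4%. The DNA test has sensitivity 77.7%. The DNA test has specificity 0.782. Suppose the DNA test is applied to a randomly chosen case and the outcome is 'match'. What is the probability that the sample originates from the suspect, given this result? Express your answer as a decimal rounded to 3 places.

Let H be the event that the sample originates from the suspect. P(H) = 0.164, so P(¬H) = 0.836. With E the 'match' result, P(E|H) = 0.777 and P(E|¬H) = 0.218.
P(E) = 0.777·0.164 + 0.218·0.836 = 0.12743 + 0.18225 = 0.30968.
By Bayes' theorem, P(H|E) = 0.12743 / 0.30968 = 0.411.

P(H | E) ≈ 0.411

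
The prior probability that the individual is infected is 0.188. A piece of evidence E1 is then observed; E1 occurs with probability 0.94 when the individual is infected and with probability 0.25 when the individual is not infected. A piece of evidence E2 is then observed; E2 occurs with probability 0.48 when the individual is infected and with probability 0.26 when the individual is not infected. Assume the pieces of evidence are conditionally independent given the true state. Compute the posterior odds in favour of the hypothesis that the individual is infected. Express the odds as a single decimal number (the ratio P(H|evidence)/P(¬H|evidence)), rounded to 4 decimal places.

Posterior odds ≈ 1.6072

Prior odds = 0.188/(1−0.188) = 0.23153.
Likelihood ratio for E1 = 0.94/0.25 = 3.7600.
Likelihood ratio for E2 = 0.48/0.26 = 1.8462.
Posterior odds = prior odds × LR₁ × LR₂ = 1.6072.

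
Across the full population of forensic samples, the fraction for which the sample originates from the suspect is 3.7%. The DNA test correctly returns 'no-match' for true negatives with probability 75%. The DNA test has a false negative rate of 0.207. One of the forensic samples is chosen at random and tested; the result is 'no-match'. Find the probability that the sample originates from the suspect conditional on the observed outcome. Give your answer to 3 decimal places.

P(H | E) ≈ 0.010

Let H be the event that the sample originates from the suspect. P(H) = 0.037, so P(¬H) = 0.963. With E the 'no-match' result, P(E|H) = 0.207 and P(E|¬H) = 0.75.
P(E) = 0.207·0.037 + 0.75·0.963 = 0.0076590 + 0.72225 = 0.72991.
By Bayes' theorem, P(H|E) = 0.0076590 / 0.72991 = 0.010.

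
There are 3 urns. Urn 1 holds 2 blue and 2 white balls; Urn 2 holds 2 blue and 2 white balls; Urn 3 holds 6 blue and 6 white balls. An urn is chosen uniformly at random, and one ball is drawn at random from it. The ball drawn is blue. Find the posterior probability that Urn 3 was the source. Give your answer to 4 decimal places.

Posterior probability ≈ 0.3333

Tabulate prior·likelihood by source: [1] prior 0.333333, lik 0.5, product 0.1667; [2] prior 0.333333, lik 0.5, product 0.1667; [3] prior 0.333333, lik 0.5, product 0.1667.
Normalizing constant = 0.50000; the posterior for Urn 3 is its product over the sum, 0.1667/0.50000 = 0.3333.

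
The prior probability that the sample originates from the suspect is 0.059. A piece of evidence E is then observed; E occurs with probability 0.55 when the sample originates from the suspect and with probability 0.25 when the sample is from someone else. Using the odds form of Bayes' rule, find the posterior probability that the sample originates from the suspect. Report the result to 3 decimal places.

Posterior probability ≈ 0.121

Prior odds = 0.059/(1−0.059) = 0.062699. In log-odds, ln(0.062699) = -2.7694.
Add log likelihood ratio: ln(2.2000) = 0.78846.
Posterior log-odds = -1.9809, so posterior odds = exp(-1.9809) = 0.13794. Converting, P(H|E) = 0.13794/1.1379 = 0.121.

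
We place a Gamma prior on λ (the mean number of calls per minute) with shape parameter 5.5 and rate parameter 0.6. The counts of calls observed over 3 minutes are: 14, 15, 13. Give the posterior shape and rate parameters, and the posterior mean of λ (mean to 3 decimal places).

Total count ∑xᵢ = 42 over n = 3 minutes.
Gamma is conjugate to the Poisson likelihood: posterior is Gamma(shape = 5.5+42 = 47.5, rate = 0.6+3 = 3.6).
E[λ | data] = 47.5/3.6 = 13.194.

Posterior: Gamma(shape=47.5, rate=3.6); mean ≈ 13.194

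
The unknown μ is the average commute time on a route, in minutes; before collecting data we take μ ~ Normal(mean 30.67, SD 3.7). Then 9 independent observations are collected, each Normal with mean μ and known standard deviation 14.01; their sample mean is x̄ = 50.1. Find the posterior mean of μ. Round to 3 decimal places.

Prior precision 1/τ₀² = 1/3.7² = 0.0730460; data precision n/σ² = 9/14.01² = 0.0458528.
Posterior precision = 0.0730460 + 0.0458528 = 0.118899.
Posterior mean = (0.0730460·30.67 + 0.0458528·50.1) / 0.118899 = 38.163.

Posterior mean ≈ 38.163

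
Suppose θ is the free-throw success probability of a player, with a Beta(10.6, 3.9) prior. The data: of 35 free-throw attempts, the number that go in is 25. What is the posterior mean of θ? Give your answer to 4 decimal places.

Posterior mean ≈ 0.7192

Observing 25 successes and 10 failures updates Beta(10.6, 3.9) by adding the success and failure counts to the two shape parameters: α = 10.6+25 = 35.6, β = 3.9+10 = 13.9.
E[θ | data] = 35.6/(35.6+13.9) = 0.7192.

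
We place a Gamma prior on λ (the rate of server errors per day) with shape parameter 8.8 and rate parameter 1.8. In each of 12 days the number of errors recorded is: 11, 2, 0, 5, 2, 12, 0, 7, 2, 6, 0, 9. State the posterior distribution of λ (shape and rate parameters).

The Poisson likelihood adds the total count to the shape and the number of exposure periods to the rate. Here ∑xᵢ = 56 and n = 12, so shape 8.8→64.8 and rate 1.8→13.8.

Posterior: Gamma(shape=64.8, rate=13.8)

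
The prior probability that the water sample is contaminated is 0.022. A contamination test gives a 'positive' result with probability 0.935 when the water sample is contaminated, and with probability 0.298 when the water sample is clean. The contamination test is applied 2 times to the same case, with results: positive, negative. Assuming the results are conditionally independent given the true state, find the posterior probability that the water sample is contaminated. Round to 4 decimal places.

Let H be the event that the water sample is contaminated; start with P(H) = 0.022. P('positive'|H) = 0.935, P('positive'|¬H) = 0.298.
Update on result 1 ('positive'): P(H) ← 0.935·0.0220 / (0.935·0.0220 + 0.298·0.9780) = 0.020570/0.31201 = 0.0659.
Update on result 2 ('negative'): P(H) ← 0.065·0.0659 / (0.065·0.0659 + 0.702·0.9341) = 0.0042852/0.66000 = 0.0065.

Posterior P(H) ≈ 0.0065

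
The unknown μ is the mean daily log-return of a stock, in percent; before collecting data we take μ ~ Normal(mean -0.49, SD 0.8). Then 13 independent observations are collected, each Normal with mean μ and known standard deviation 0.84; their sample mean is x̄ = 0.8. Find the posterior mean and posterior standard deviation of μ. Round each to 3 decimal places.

Posterior mean ≈ 0.699; posterior SD ≈ 0.224

With known σ, the Normal prior is conjugate. Weight on the data is w = (n/σ²)/(n/σ² + 1/τ₀²) = 18.4240/(18.4240+1.56250) = 0.92182.
Posterior mean = w·x̄ + (1−w)·μ₀ = 0.92182·0.8 + 0.078178·-0.49 = 0.699. Posterior variance = 1/(18.4240+1.56250) = 0.0500337, so SD = 0.224.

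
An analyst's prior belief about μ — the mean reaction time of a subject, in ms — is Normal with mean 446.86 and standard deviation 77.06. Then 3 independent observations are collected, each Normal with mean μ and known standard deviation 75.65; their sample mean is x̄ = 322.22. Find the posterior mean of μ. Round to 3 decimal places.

With known σ, the Normal prior is conjugate. Weight on the data is w = (n/σ²)/(n/σ² + 1/τ₀²) = 0.00052421/(0.00052421+0.00016840) = 0.75686.
Posterior mean = w·x̄ + (1−w)·μ₀ = 0.75686·322.22 + 0.24314·446.86 = 352.525.

Posterior mean ≈ 352.525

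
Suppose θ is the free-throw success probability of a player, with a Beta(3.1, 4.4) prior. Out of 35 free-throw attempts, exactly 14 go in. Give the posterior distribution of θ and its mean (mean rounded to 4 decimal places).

Posterior: Beta(17.1, 25.4); mean ≈ 0.4024

Observing 14 successes and 21 failures updates Beta(3.1, 4.4) by adding the success and failure counts to the two shape parameters: α = 3.1+14 = 17.1, β = 4.4+21 = 25.4.
E[θ | data] = 17.1/(17.1+25.4) = 0.4024.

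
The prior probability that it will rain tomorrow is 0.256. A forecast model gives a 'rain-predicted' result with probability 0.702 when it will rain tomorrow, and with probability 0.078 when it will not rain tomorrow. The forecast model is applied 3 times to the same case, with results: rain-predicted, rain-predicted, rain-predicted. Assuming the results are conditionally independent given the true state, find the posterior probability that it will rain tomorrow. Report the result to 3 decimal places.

Let H be the event that it will rain tomorrow; start with P(H) = 0.256. P('rain-predicted'|H) = 0.702, P('rain-predicted'|¬H) = 0.078.
Update on result 1 ('rain-predicted'): P(H) ← 0.702·0.2560 / (0.702·0.2560 + 0.078·0.7440) = 0.17971/0.23774 = 0.7559.
Update on result 2 ('rain-predicted'): P(H) ← 0.702·0.7559 / (0.702·0.7559 + 0.078·0.2441) = 0.53065/0.54969 = 0.9654.
Update on result 3 ('rain-predicted'): P(H) ← 0.702·0.9654 / (0.702·0.9654 + 0.078·0.0346) = 0.67768/0.68039 = 0.9960.

Posterior P(H) ≈ 0.996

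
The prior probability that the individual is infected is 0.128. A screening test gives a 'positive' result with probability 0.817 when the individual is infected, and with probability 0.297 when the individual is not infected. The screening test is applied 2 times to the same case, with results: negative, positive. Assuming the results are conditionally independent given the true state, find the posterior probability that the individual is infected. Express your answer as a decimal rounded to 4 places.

Posterior P(H) ≈ 0.0951

Let H be the event that the individual is infected; start with P(H) = 0.128. P('positive'|H) = 0.817, P('positive'|¬H) = 0.297.
Update on result 1 ('negative'): P(H) ← 0.183·0.1280 / (0.183·0.1280 + 0.703·0.8720) = 0.023424/0.63644 = 0.0368.
Update on result 2 ('positive'): P(H) ← 0.817·0.0368 / (0.817·0.0368 + 0.297·0.9632) = 0.030069/0.31614 = 0.0951.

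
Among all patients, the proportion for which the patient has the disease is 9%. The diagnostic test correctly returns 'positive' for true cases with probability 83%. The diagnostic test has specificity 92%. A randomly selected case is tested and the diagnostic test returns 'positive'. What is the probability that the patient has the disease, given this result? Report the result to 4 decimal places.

P(H | E) ≈ 0.5064

Let H be the event that the patient has the disease. P(H) = 0.09, so P(¬H) = 0.91. With E the 'positive' result, P(E|H) = 0.83 and P(E|¬H) = 0.08.
P(E) = 0.83·0.09 + 0.08·0.91 = 0.074700 + 0.072800 = 0.14750.
By Bayes' theorem, P(H|E) = 0.074700 / 0.14750 = 0.5064.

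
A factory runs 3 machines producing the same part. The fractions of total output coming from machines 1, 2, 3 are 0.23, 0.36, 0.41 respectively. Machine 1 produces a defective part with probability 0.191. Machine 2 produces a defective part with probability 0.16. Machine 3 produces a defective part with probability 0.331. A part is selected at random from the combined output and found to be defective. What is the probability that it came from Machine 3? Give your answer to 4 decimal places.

Posterior probability ≈ 0.5720

Tabulate prior·likelihood by source: [1] prior 0.23, lik 0.191, product 0.04393; [2] prior 0.36, lik 0.16, product 0.05760; [3] prior 0.41, lik 0.331, product 0.1357.
Normalizing constant = 0.23724; the posterior for Machine 3 is its product over the sum, 0.1357/0.23724 = 0.5720.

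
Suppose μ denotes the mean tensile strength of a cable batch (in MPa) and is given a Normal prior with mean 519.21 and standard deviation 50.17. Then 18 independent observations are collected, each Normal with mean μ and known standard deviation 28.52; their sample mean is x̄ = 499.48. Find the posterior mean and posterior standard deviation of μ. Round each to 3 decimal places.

Posterior mean ≈ 499.828; posterior SD ≈ 6.663

Prior precision 1/τ₀² = 1/50.17² = 0.00039729; data precision n/σ² = 18/28.52² = 0.0221296.
Posterior precision = 0.00039729 + 0.0221296 = 0.0225269, giving posterior SD = 1/√0.0225269 = 6.663.
Posterior mean = (0.00039729·519.21 + 0.0221296·499.48) / 0.0225269 = 499.828.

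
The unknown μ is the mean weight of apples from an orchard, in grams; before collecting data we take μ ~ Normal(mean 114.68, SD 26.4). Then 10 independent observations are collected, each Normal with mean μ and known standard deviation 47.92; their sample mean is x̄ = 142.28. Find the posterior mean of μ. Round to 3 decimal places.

Posterior mean ≈ 135.440

Prior precision 1/τ₀² = 1/26.4² = 0.00143480; data precision n/σ² = 10/47.92² = 0.00435478.
Posterior precision = 0.00143480 + 0.00435478 = 0.00578958.
Posterior mean = (0.00143480·114.68 + 0.00435478·142.28) / 0.00578958 = 135.440.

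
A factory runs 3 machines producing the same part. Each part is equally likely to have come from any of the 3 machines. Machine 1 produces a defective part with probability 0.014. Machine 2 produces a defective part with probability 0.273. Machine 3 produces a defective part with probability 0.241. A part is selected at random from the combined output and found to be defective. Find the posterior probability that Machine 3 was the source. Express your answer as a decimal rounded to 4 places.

Posterior probability ≈ 0.4564

Tabulate prior·likelihood by source: [1] prior 0.333333, lik 0.014, product 0.004667; [2] prior 0.333333, lik 0.273, product 0.09100; [3] prior 0.333333, lik 0.241, product 0.08033.
Normalizing constant = 0.17600; the posterior for Machine 3 is its product over the sum, 0.08033/0.17600 = 0.4564.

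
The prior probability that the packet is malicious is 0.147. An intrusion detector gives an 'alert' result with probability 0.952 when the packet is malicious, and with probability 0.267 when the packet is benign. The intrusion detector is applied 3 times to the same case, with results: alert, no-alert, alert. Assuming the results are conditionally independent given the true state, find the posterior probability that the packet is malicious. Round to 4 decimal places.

With H the event that the packet is malicious, the joint likelihood of the observed sequence is P(data|H) = 0.952·0.048·0.952 = 0.043503 and P(data|¬H) = 0.267·0.733·0.267 = 0.052255.
Bayes: P(H|data) = 0.147·0.043503 / (0.147·0.043503 + 0.853·0.052255) = 0.0063949/0.050968 = 0.1255.

Posterior P(H) ≈ 0.1255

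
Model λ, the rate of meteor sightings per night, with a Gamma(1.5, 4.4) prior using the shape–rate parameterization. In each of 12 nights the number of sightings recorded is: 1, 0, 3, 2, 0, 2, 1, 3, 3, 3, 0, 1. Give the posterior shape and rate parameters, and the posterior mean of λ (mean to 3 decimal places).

Total count ∑xᵢ = 19 over n = 12 nights.
Gamma is conjugate to the Poisson likelihood: posterior is Gamma(shape = 1.5+19 = 20.5, rate = 4.4+12 = 16.4).
E[λ | data] = 20.5/16.4 = 1.250.

Posterior: Gamma(shape=20.5, rate=16.4); mean ≈ 1.250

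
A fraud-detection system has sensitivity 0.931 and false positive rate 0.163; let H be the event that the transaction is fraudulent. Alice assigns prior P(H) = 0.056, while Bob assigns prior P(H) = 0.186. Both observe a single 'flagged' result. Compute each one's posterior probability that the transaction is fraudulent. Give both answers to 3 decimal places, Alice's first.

Alice: 0.253; Bob: 0.566

P('+'|H) = 0.931, P('+'|¬H) = 0.163.
Alice: numerator 0.931·0.056 = 0.052136; evidence = 0.052136+0.163·0.944 = 0.20601; posterior = 0.253.
Bob: numerator 0.931·0.186 = 0.17317; evidence = 0.17317+0.163·0.814 = 0.30585; posterior = 0.566.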